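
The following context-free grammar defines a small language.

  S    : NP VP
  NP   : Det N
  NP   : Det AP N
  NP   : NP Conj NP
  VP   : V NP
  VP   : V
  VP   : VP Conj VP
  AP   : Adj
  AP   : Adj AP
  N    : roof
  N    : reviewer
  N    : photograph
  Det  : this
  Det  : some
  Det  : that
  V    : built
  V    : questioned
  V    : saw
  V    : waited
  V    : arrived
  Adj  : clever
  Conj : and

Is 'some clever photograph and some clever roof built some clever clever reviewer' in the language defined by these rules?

Grammatical

S
  NP
    NP
      Det: some
      AP
        Adj: clever
      N: photograph
    Conj: and
    NP
      Det: some
      AP
        Adj: clever
      N: roof
  VP
    V: built
    NP
      Det: some
      AP
        Adj: clever
        AP
          Adj: clever
      N: reviewer
The bracketing above is licensed at every node by one of the given productions, with S at the root.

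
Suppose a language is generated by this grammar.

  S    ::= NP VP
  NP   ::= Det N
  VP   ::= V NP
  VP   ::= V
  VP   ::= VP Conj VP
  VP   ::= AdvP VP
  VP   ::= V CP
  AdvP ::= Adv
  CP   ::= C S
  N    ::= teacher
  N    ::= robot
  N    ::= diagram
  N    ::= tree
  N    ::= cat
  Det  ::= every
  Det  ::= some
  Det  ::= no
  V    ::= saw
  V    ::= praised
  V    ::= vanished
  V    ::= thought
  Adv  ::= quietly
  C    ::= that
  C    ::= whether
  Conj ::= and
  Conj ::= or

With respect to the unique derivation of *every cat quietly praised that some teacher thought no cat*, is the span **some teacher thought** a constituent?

[S [NP [Det every] [N cat]] [VP [AdvP [Adv quietly]] [VP [V praised] [CP [C that] [S [NP [Det some] [N teacher]] [VP [V thought] [NP [Det no] [N cat]]]]]]]]
The smallest constituent containing 'some teacher thought' is the S spanning 'some teacher thought no cat'; no single node in the tree dominates exactly the given words.

No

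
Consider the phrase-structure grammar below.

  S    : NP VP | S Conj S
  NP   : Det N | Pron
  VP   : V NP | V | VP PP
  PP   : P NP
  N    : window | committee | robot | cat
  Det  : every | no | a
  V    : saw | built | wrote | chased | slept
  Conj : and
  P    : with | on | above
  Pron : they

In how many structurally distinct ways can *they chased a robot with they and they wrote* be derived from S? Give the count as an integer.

[S [S [NP [Pron they]] [VP [VP [V chased] [NP [Det a] [N robot]]] [PP [P with] [NP [Pron they]]]]] [Conj and] [S [NP [Pron they]] [VP [V wrote]]]]
No rule offers an alternative attachment or grouping for any span, so this is the only derivation.

1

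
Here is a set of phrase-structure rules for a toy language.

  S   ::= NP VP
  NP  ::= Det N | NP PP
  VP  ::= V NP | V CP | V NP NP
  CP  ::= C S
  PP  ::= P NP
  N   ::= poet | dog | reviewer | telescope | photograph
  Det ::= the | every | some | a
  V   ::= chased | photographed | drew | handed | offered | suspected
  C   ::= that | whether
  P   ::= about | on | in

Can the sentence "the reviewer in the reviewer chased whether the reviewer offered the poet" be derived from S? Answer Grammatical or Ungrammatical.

[S [NP [NP [Det the] [N reviewer]] [PP [P in] [NP [Det the] [N reviewer]]]] [VP [V chased] [CP [C whether] [S [NP [Det the] [N reviewer]] [VP [V offered] [NP [Det the] [N poet]]]]]]]
Every word is introduced by a lexical rule and the phrasal rules combine the resulting categories into a single S.

Grammatical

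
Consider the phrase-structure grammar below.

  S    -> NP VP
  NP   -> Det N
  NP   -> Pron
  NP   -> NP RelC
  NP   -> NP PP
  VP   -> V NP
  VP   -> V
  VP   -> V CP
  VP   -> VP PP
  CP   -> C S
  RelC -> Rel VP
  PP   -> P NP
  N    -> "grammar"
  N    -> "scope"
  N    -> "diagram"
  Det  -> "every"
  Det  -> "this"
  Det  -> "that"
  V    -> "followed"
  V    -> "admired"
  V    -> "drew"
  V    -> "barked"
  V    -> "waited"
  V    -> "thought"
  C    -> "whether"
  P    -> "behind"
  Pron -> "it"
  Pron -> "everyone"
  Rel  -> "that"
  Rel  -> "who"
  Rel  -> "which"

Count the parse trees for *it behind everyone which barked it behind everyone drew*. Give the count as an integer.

Two of the 7 distinct bracketings:
[S [NP [NP [NP [Pron it]] [PP [P behind] [NP [Pron everyone]]]] [RelC [Rel which] [VP [V barked] [NP [NP [Pron it]] [PP [P behind] [NP [Pron everyone]]]]]]] [VP [V drew]]]
[S [NP [NP [NP [Pron it]] [PP [P behind] [NP [Pron everyone]]]] [RelC [Rel which] [VP [VP [V barked] [NP [Pron it]]] [PP [P behind] [NP [Pron everyone]]]]]] [VP [V drew]]]
The difference turns on whether VP → VP PP is used at the relevant span, versus an alternative expansion of VP.

7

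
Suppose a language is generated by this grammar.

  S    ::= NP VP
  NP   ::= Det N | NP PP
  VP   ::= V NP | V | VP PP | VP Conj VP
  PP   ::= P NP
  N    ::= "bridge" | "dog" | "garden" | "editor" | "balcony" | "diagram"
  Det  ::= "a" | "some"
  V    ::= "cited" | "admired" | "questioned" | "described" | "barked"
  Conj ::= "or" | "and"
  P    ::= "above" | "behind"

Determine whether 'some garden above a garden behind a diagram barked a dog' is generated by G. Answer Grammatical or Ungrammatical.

[S [NP [NP [Det some] [N garden]] [PP [P above] [NP [NP [Det a] [N garden]] [PP [P behind] [NP [Det a] [N diagram]]]]]] [VP [V barked] [NP [Det a] [N dog]]]]
Every word is introduced by a lexical rule and the phrasal rules combine the resulting categories into a single S.

Grammatical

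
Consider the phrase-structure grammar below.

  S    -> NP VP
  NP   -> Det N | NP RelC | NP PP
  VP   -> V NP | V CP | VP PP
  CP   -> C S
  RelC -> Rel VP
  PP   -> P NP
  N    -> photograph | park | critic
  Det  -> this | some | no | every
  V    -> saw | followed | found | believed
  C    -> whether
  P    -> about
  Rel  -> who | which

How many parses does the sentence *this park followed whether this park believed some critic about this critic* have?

3

Two of the 3 distinct bracketings:
[S [NP [Det this] [N park]] [VP [V followed] [CP [C whether] [S [NP [Det this] [N park]] [VP [V believed] [NP [NP [Det some] [N critic]] [PP [P about] [NP [Det this] [N critic]]]]]]]]]
[S [NP [Det this] [N park]] [VP [V followed] [CP [C whether] [S [NP [Det this] [N park]] [VP [VP [V believed] [NP [Det some] [N critic]]] [PP [P about] [NP [Det this] [N critic]]]]]]]]
The difference turns on whether NP → NP PP is used at the relevant span, versus an alternative expansion of NP.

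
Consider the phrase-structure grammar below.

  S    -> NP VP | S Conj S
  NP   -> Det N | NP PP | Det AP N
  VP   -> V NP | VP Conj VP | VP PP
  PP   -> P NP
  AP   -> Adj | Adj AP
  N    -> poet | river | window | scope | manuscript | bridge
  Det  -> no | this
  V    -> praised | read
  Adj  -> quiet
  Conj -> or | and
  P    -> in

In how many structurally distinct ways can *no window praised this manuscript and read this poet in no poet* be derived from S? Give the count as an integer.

3

Two of the 3 distinct bracketings:
[S [NP [Det no] [N window]] [VP [VP [V praised] [NP [Det this] [N manuscript]]] [Conj and] [VP [V read] [NP [NP [Det this] [N poet]] [PP [P in] [NP [Det no] [N poet]]]]]]]
[S [NP [Det no] [N window]] [VP [VP [V praised] [NP [Det this] [N manuscript]]] [Conj and] [VP [VP [V read] [NP [Det this] [N poet]]] [PP [P in] [NP [Det no] [N poet]]]]]]
The difference turns on whether NP → NP PP is used at the relevant span, versus an alternative expansion of NP.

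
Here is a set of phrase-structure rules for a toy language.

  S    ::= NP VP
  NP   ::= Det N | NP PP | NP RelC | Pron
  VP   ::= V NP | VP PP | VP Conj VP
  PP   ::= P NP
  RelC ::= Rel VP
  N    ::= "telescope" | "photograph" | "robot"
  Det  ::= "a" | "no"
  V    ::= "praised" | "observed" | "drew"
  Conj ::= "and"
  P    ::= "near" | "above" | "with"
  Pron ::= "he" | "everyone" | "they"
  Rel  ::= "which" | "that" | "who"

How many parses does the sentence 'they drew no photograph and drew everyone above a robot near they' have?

Two of the 9 distinct bracketings:
[S [NP [Pron they]] [VP [VP [VP [V drew] [NP [Det no] [N photograph]]] [Conj and] [VP [V drew] [NP [Pron everyone]]]] [PP [P above] [NP [NP [Det a] [N robot]] [PP [P near] [NP [Pron they]]]]]]]
[S [NP [Pron they]] [VP [VP [VP [VP [V drew] [NP [Det no] [N photograph]]] [Conj and] [VP [V drew] [NP [Pron everyone]]]] [PP [P above] [NP [Det a] [N robot]]]] [PP [P near] [NP [Pron they]]]]]
The difference turns on whether NP → NP PP is used at the relevant span, versus an alternative expansion of NP.

9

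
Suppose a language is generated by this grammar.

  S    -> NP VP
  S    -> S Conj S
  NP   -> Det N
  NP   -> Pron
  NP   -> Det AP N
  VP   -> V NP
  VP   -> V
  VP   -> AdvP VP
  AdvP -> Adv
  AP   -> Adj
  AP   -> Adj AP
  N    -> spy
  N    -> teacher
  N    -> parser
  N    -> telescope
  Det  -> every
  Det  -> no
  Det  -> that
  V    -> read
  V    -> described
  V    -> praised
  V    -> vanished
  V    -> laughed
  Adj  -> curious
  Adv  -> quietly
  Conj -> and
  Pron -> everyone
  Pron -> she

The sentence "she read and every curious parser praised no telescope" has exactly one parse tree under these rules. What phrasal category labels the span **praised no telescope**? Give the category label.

S
  S
    NP
      Pron: she
    VP
      V: read
  Conj: and
  S
    NP
      Det: every
      AP
        Adj: curious
      N: parser
    VP
      V: praised
      NP
        Det: no
        N: telescope
The span 'praised no telescope' is the VP node built by VP → V NP.

VP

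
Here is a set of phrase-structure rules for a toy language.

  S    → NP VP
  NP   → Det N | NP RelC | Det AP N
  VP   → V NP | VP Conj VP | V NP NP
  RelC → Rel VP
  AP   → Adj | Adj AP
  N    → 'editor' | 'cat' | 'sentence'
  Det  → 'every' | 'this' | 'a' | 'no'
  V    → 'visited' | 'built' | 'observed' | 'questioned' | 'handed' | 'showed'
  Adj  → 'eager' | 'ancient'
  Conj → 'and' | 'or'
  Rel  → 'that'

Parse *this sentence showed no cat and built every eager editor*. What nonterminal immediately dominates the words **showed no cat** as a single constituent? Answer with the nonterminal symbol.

[S [NP [Det this] [N sentence]] [VP [VP [V showed] [NP [Det no] [N cat]]] [Conj and] [VP [V built] [NP [Det every] [AP [Adj eager]] [N editor]]]]]
The span 'showed no cat' is the VP node built by VP → V NP.

VP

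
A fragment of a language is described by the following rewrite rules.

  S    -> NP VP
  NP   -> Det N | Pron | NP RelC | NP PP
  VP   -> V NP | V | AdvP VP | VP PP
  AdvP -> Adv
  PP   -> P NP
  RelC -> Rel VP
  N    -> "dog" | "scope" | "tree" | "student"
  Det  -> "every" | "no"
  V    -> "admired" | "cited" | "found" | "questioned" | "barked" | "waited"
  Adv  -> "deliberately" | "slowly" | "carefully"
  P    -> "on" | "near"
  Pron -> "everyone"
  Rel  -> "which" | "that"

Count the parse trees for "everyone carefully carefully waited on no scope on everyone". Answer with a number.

9

Two of the 9 distinct bracketings:
[S [NP [Pron everyone]] [VP [AdvP [Adv carefully]] [VP [AdvP [Adv carefully]] [VP [VP [V waited]] [PP [P on] [NP [NP [Det no] [N scope]] [PP [P on] [NP [Pron everyone]]]]]]]]]
[S [NP [Pron everyone]] [VP [AdvP [Adv carefully]] [VP [AdvP [Adv carefully]] [VP [VP [VP [V waited]] [PP [P on] [NP [Det no] [N scope]]]] [PP [P on] [NP [Pron everyone]]]]]]]
The difference turns on whether NP → NP PP is used at the relevant span, versus an alternative expansion of NP.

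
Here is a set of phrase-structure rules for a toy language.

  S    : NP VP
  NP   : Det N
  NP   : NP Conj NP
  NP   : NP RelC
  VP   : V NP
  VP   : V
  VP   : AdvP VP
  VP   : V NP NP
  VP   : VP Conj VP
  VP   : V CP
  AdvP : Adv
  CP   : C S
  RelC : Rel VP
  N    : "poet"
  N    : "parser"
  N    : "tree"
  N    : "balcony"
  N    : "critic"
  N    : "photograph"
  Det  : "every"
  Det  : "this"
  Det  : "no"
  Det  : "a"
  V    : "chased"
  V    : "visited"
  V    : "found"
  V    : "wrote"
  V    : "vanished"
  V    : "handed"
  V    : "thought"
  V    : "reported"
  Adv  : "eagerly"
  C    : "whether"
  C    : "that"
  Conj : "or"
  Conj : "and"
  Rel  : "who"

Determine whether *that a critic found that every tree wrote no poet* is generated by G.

Ungrammatical

For S → NP VP, no prefix of the string parses as an NP.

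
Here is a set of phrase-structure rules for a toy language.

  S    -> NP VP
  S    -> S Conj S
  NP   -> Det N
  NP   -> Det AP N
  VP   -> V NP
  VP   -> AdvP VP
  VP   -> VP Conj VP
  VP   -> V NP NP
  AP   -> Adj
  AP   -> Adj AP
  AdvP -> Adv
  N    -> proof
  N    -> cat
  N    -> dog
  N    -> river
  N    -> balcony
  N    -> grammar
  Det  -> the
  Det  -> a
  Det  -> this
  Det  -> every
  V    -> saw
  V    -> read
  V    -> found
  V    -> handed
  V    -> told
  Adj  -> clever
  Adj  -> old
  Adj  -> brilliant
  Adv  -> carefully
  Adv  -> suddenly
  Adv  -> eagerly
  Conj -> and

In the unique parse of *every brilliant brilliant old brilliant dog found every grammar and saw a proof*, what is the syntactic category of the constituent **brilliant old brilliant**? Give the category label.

AP

[S [NP [Det every] [AP [Adj brilliant] [AP [Adj brilliant] [AP [Adj old] [AP [Adj brilliant]]]]] [N dog]] [VP [VP [V found] [NP [Det every] [N grammar]]] [Conj and] [VP [V saw] [NP [Det a] [N proof]]]]]
The span 'brilliant old brilliant' is the AP node built by AP → Adj AP.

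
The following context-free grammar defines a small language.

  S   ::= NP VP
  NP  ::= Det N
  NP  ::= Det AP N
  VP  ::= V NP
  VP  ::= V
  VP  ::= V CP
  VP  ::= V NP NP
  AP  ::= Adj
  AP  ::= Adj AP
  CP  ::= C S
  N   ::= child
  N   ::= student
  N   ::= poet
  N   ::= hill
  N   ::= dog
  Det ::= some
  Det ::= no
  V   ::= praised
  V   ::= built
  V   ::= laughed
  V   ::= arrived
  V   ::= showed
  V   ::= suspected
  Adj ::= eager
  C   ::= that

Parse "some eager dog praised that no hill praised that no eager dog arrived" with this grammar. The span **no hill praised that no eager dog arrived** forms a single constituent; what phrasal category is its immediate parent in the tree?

CP

S
  NP
    Det: some
    AP
      Adj: eager
    N: dog
  VP
    V: praised
    CP
      C: that
      S
        NP
          Det: no
          N: hill
        VP
          V: praised
          CP
            C: that
            S
              NP
                Det: no
                AP
                  Adj: eager
                N: dog
              VP
                V: arrived
The span 'no hill praised that no eager dog arrived' is the S node built by S → NP VP.
Its mother is the CP built by CP → C S.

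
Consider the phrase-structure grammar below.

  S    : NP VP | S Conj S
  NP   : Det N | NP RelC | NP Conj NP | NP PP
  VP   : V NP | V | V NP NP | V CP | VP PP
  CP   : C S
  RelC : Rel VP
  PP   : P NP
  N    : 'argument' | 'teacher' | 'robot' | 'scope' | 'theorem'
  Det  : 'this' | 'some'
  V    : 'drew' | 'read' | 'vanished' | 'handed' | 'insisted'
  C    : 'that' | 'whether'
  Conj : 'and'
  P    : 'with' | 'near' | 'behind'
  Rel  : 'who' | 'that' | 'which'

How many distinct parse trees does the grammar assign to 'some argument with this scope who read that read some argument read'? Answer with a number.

3

Two of the 3 distinct bracketings:
[S [NP [NP [NP [NP [Det some] [N argument]] [PP [P with] [NP [Det this] [N scope]]]] [RelC [Rel who] [VP [V read]]]] [RelC [Rel that] [VP [V read] [NP [Det some] [N argument]]]]] [VP [V read]]]
[S [NP [NP [NP [Det some] [N argument]] [PP [P with] [NP [NP [Det this] [N scope]] [RelC [Rel who] [VP [V read]]]]]] [RelC [Rel that] [VP [V read] [NP [Det some] [N argument]]]]] [VP [V read]]]
The trees differ in how a recursive rule is bracketed over the same span.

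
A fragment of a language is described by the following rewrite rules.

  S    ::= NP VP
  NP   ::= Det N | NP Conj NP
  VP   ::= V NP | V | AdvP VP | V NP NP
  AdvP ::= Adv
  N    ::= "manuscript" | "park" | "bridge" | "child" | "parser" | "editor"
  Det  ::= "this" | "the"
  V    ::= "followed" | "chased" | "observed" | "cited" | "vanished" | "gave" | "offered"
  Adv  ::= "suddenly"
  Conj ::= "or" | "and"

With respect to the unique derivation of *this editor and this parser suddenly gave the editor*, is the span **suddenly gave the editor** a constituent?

[S [NP [NP [Det this] [N editor]] [Conj and] [NP [Det this] [N parser]]] [VP [AdvP [Adv suddenly]] [VP [V gave] [NP [Det the] [N editor]]]]]
The words 'suddenly gave the editor' are exhaustively dominated by a single VP node (built by VP → AdvP VP), so they form a constituent.

Yes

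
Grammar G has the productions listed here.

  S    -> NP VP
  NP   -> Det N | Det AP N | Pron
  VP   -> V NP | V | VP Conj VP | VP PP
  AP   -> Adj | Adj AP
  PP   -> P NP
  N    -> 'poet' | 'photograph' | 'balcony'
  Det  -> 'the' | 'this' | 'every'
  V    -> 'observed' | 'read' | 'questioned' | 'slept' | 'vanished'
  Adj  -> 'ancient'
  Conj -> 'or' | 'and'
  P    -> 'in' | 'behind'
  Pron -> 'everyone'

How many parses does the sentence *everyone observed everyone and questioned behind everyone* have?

The two bracketings:
[S [NP [Pron everyone]] [VP [VP [V observed] [NP [Pron everyone]]] [Conj and] [VP [VP [V questioned]] [PP [P behind] [NP [Pron everyone]]]]]]
[S [NP [Pron everyone]] [VP [VP [VP [V observed] [NP [Pron everyone]]] [Conj and] [VP [V questioned]]] [PP [P behind] [NP [Pron everyone]]]]]
The trees differ in how a recursive rule is bracketed over the same span.

2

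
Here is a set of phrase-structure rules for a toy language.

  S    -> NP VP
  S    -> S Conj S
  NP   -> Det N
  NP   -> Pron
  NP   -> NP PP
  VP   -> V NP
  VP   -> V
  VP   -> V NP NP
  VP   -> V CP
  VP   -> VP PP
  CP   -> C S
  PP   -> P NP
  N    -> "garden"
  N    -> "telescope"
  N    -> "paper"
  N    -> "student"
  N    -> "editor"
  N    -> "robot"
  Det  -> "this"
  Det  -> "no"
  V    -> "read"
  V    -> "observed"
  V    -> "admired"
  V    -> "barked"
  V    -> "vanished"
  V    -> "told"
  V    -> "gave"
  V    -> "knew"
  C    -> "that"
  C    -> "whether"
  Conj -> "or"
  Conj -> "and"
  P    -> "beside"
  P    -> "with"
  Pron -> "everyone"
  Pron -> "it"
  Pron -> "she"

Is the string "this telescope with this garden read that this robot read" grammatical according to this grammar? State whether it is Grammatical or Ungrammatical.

Grammatical

S
  NP
    NP
      Det: this
      N: telescope
    PP
      P: with
      NP
        Det: this
        N: garden
  VP
    V: read
    CP
      C: that
      S
        NP
          Det: this
          N: robot
        VP
          V: read
The bracketing above is licensed at every node by one of the given productions, with S at the root.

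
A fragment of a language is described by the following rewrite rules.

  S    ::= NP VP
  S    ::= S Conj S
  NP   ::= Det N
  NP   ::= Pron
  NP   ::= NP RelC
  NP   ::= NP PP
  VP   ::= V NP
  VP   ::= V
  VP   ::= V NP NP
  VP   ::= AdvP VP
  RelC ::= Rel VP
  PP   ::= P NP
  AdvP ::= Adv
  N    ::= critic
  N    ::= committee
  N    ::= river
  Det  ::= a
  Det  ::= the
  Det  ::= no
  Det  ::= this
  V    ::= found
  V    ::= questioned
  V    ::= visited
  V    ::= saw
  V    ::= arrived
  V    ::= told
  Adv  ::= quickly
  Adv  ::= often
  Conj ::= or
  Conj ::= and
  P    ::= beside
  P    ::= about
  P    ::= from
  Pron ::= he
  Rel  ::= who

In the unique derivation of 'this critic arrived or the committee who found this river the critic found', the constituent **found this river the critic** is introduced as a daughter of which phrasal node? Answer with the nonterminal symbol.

[S [S [NP [Det this] [N critic]] [VP [V arrived]]] [Conj or] [S [NP [NP [Det the] [N committee]] [RelC [Rel who] [VP [V found] [NP [Det this] [N river]] [NP [Det the] [N critic]]]]] [VP [V found]]]]
The span 'found this river the critic' is the VP node built by VP → V NP NP.
Its mother is the RelC built by RelC → Rel VP.

RelC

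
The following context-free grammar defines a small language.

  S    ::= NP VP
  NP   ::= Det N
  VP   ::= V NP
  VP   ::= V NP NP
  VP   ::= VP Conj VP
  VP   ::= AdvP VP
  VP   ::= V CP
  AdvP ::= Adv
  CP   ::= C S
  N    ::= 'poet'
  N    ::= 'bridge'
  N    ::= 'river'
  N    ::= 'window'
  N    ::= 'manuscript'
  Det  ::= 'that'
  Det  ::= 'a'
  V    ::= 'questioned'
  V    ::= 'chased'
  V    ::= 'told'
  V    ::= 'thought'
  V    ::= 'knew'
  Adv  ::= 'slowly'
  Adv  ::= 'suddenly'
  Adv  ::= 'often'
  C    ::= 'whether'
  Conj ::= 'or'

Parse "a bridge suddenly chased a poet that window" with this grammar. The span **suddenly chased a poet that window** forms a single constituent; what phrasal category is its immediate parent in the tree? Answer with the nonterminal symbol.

S

S
  NP
    Det: a
    N: bridge
  VP
    AdvP
      Adv: suddenly
    VP
      V: chased
      NP
        Det: a
        N: poet
      NP
        Det: that
        N: window
The span 'suddenly chased a poet that window' is the VP node built by VP → AdvP VP.
Its mother is the S built by S → NP VP.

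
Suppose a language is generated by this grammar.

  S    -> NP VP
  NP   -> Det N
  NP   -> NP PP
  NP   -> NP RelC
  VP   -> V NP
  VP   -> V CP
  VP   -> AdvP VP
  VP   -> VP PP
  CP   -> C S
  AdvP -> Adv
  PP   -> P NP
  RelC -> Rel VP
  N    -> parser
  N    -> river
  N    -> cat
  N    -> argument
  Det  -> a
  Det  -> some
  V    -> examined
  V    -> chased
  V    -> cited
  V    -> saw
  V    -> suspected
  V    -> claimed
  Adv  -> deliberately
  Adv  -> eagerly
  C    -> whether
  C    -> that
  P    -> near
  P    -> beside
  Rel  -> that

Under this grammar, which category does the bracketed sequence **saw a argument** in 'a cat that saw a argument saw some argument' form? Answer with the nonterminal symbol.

VP

[S [NP [NP [Det a] [N cat]] [RelC [Rel that] [VP [V saw] [NP [Det a] [N argument]]]]] [VP [V saw] [NP [Det some] [N argument]]]]
The span 'saw a argument' is the VP node built by VP → V NP.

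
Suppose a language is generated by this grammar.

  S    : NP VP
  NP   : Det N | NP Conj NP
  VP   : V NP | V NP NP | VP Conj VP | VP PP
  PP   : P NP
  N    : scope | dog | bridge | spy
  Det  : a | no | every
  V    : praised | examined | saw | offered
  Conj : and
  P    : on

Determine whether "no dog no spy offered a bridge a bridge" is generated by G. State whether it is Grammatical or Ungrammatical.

For S → NP VP, the only prefix that parses as NP is 'no dog', but the remainder 'no spy offered a bridge a bridge' is not a VP under these rules.

Ungrammatical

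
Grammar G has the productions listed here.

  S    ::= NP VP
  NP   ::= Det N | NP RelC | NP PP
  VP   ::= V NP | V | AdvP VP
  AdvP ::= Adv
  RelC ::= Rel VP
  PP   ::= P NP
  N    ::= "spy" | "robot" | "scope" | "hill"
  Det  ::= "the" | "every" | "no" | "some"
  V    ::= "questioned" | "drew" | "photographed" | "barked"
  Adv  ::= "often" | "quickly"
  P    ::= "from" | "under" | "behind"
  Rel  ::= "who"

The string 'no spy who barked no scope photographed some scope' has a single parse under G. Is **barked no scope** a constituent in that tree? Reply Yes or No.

Yes

[S [NP [NP [Det no] [N spy]] [RelC [Rel who] [VP [V barked] [NP [Det no] [N scope]]]]] [VP [V photographed] [NP [Det some] [N scope]]]]
The words 'barked no scope' are exhaustively dominated by a single VP node (built by VP → V NP), so they form a constituent.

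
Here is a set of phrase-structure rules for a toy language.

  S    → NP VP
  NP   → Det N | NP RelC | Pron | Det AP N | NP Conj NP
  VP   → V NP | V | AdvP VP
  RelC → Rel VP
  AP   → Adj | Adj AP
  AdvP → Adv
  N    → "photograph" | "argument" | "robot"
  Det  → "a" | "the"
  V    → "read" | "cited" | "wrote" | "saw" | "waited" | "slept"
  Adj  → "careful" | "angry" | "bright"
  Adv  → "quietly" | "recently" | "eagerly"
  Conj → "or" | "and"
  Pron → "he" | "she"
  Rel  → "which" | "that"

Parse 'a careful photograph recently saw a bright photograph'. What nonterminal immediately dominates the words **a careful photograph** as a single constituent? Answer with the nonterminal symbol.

NP

[S [NP [Det a] [AP [Adj careful]] [N photograph]] [VP [AdvP [Adv recently]] [VP [V saw] [NP [Det a] [AP [Adj bright]] [N photograph]]]]]
The span 'a careful photograph' is the NP node built by NP → Det AP N.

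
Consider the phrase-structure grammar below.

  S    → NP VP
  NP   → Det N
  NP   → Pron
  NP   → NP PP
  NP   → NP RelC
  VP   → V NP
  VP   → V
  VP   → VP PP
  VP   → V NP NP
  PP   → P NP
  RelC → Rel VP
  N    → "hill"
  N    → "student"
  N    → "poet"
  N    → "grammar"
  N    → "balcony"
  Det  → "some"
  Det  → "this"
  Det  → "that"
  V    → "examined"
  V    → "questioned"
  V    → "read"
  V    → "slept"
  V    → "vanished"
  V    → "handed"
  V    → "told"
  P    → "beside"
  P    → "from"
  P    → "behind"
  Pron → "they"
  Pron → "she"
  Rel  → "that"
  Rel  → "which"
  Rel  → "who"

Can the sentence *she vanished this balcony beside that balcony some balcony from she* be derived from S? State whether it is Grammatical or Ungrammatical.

Grammatical

[S [NP [Pron she]] [VP [VP [V vanished] [NP [NP [Det this] [N balcony]] [PP [P beside] [NP [Det that] [N balcony]]]] [NP [Det some] [N balcony]]] [PP [P from] [NP [Pron she]]]]]
The bracketing above is licensed at every node by one of the given productions, with S at the root.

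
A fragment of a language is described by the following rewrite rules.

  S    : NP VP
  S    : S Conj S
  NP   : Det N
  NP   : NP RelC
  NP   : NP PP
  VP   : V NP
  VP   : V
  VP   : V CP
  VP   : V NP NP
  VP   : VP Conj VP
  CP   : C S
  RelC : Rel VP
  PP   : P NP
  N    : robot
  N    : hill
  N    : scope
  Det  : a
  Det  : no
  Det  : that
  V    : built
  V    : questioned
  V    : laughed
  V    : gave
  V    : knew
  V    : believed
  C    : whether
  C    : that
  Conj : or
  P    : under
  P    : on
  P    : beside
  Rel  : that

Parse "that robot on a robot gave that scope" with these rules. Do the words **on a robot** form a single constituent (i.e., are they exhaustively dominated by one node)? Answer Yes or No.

[S [NP [NP [Det that] [N robot]] [PP [P on] [NP [Det a] [N robot]]]] [VP [V gave] [NP [Det that] [N scope]]]]
The words 'on a robot' are exhaustively dominated by a single PP node (built by PP → P NP), so they form a constituent.

Yes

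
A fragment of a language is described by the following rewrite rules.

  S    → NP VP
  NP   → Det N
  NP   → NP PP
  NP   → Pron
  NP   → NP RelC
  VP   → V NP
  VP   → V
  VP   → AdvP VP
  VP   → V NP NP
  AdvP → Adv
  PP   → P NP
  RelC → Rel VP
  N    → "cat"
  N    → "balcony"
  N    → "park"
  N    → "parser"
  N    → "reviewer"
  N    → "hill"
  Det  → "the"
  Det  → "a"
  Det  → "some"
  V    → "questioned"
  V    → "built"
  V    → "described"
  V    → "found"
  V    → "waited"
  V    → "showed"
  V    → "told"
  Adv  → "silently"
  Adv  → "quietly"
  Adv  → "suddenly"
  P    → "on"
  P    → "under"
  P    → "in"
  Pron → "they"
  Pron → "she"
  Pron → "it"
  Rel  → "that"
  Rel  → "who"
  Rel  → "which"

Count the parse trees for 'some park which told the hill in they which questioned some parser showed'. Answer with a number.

Two of the 7 distinct bracketings:
[S [NP [NP [NP [Det some] [N park]] [RelC [Rel which] [VP [V told] [NP [Det the] [N hill]]]]] [PP [P in] [NP [NP [Pron they]] [RelC [Rel which] [VP [V questioned] [NP [Det some] [N parser]]]]]]] [VP [V showed]]]
[S [NP [NP [Det some] [N park]] [RelC [Rel which] [VP [V told] [NP [NP [Det the] [N hill]] [PP [P in] [NP [NP [Pron they]] [RelC [Rel which] [VP [V questioned] [NP [Det some] [N parser]]]]]]]]]] [VP [V showed]]]
The trees differ in how a recursive rule is bracketed over the same span.

7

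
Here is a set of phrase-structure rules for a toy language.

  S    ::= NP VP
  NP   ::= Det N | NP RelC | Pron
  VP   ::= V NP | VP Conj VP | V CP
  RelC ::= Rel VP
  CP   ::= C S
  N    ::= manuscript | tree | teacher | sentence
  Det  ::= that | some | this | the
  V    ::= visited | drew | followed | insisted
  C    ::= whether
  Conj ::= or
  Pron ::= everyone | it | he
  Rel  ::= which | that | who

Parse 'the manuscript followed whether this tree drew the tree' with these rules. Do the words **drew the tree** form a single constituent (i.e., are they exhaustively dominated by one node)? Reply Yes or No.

[S [NP [Det the] [N manuscript]] [VP [V followed] [CP [C whether] [S [NP [Det this] [N tree]] [VP [V drew] [NP [Det the] [N tree]]]]]]]
The words 'drew the tree' are exhaustively dominated by a single VP node (built by VP → V NP), so they form a constituent.

Yes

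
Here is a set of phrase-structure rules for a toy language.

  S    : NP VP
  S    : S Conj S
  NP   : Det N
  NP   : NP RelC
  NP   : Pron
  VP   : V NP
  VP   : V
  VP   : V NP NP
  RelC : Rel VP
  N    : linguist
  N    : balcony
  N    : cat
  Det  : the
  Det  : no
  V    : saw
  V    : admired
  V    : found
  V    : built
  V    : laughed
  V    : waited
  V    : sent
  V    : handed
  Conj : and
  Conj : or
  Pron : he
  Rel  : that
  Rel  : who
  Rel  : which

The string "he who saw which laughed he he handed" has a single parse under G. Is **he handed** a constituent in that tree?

No

[S [NP [NP [NP [Pron he]] [RelC [Rel who] [VP [V saw]]]] [RelC [Rel which] [VP [V laughed] [NP [Pron he]] [NP [Pron he]]]]] [VP [V handed]]]
The smallest constituent containing 'he handed' is the S spanning 'he who saw which laughed he he handed'; no single node in the tree dominates exactly the given words.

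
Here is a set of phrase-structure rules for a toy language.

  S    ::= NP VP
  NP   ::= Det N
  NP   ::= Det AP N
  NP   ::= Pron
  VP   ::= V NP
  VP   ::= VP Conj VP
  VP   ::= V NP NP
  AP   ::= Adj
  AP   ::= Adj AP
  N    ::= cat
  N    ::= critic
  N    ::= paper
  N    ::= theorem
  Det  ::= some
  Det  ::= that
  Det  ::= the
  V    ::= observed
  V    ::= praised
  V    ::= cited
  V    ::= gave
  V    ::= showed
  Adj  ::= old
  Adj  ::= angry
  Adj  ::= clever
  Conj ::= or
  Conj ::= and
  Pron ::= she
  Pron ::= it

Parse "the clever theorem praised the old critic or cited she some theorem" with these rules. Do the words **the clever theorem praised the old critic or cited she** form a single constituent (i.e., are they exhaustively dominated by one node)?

[S [NP [Det the] [AP [Adj clever]] [N theorem]] [VP [VP [V praised] [NP [Det the] [AP [Adj old]] [N critic]]] [Conj or] [VP [V cited] [NP [Pron she]] [NP [Det some] [N theorem]]]]]
The smallest constituent containing 'the clever theorem praised the old critic or cited she' is the S spanning 'the clever theorem praised the old critic or cited she some theorem'; no single node in the tree dominates exactly the given words.

No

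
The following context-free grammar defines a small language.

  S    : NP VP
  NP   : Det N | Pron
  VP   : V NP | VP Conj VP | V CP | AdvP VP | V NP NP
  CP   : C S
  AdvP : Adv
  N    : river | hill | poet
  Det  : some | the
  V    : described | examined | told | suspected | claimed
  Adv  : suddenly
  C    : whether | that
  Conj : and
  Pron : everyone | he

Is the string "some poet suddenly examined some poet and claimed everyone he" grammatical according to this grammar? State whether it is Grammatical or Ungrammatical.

Grammatical

S
  NP
    Det: some
    N: poet
  VP
    VP
      AdvP
        Adv: suddenly
      VP
        V: examined
        NP
          Det: some
          N: poet
    Conj: and
    VP
      V: claimed
      NP
        Pron: everyone
      NP
        Pron: he
Each bracket corresponds to one application of a listed rule, so the string is derivable from S.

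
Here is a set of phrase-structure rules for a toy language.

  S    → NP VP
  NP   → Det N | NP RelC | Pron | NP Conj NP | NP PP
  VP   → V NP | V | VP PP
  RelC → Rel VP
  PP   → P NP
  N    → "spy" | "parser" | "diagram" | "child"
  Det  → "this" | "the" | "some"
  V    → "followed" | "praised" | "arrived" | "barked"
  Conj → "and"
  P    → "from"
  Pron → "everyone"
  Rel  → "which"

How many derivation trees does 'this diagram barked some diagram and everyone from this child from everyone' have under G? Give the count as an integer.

Two of the 9 distinct bracketings:
[S [NP [Det this] [N diagram]] [VP [V barked] [NP [NP [Det some] [N diagram]] [Conj and] [NP [NP [Pron everyone]] [PP [P from] [NP [NP [Det this] [N child]] [PP [P from] [NP [Pron everyone]]]]]]]]]
[S [NP [Det this] [N diagram]] [VP [V barked] [NP [NP [Det some] [N diagram]] [Conj and] [NP [NP [NP [Pron everyone]] [PP [P from] [NP [Det this] [N child]]]] [PP [P from] [NP [Pron everyone]]]]]]]
The trees differ in how a recursive rule is bracketed over the same span.

9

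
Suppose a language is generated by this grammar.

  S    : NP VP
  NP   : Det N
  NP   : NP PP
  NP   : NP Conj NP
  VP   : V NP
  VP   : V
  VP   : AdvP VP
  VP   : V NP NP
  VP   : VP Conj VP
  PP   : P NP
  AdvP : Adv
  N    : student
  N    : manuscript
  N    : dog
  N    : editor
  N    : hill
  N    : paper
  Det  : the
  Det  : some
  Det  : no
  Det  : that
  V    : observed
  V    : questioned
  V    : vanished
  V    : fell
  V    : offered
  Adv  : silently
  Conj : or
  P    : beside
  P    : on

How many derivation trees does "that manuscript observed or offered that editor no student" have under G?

[S [NP [Det that] [N manuscript]] [VP [VP [V observed]] [Conj or] [VP [V offered] [NP [Det that] [N editor]] [NP [Det no] [N student]]]]]
No rule offers an alternative attachment or grouping for any span, so this is the only derivation.

1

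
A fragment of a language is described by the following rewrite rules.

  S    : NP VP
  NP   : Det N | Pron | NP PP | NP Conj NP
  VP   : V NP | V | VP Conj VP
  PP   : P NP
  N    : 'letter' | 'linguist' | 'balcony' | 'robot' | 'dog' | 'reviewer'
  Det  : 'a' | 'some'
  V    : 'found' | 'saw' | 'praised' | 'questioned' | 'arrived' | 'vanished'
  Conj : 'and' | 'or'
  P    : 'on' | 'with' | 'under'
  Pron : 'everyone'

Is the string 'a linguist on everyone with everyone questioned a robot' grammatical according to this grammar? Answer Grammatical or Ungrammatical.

Grammatical

[S [NP [NP [Det a] [N linguist]] [PP [P on] [NP [NP [Pron everyone]] [PP [P with] [NP [Pron everyone]]]]]] [VP [V questioned] [NP [Det a] [N robot]]]]
Every word is introduced by a lexical rule and the phrasal rules combine the resulting categories into a single S.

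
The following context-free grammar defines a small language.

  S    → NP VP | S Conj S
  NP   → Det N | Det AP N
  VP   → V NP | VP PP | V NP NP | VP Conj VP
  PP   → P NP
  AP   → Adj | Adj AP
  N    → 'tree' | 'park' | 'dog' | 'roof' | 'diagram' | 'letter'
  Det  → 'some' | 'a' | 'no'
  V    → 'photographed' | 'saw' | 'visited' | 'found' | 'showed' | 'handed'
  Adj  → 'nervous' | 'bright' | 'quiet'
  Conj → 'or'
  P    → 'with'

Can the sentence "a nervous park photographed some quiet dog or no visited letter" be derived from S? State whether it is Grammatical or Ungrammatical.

A Det word can never sit immediately before a V word in any string this grammar generates, so the substring 'no visited' rules out a derivation.

Ungrammatical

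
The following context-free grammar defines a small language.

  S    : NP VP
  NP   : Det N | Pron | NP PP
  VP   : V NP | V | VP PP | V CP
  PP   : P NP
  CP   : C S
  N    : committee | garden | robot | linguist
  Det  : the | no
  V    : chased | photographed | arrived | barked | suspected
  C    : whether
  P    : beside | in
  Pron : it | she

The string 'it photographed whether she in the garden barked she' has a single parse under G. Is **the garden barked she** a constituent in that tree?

[S [NP [Pron it]] [VP [V photographed] [CP [C whether] [S [NP [NP [Pron she]] [PP [P in] [NP [Det the] [N garden]]]] [VP [V barked] [NP [Pron she]]]]]]]
The smallest constituent containing 'the garden barked she' is the S spanning 'she in the garden barked she'; no single node in the tree dominates exactly the given words.

No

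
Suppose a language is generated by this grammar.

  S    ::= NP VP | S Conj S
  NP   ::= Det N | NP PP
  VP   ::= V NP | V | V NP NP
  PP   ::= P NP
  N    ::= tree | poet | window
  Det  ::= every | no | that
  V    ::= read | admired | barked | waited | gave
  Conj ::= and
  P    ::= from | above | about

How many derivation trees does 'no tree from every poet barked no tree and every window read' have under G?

[S [S [NP [NP [Det no] [N tree]] [PP [P from] [NP [Det every] [N poet]]]] [VP [V barked] [NP [Det no] [N tree]]]] [Conj and] [S [NP [Det every] [N window]] [VP [V read]]]]
No rule offers an alternative attachment or grouping for any span, so this is the only derivation.

1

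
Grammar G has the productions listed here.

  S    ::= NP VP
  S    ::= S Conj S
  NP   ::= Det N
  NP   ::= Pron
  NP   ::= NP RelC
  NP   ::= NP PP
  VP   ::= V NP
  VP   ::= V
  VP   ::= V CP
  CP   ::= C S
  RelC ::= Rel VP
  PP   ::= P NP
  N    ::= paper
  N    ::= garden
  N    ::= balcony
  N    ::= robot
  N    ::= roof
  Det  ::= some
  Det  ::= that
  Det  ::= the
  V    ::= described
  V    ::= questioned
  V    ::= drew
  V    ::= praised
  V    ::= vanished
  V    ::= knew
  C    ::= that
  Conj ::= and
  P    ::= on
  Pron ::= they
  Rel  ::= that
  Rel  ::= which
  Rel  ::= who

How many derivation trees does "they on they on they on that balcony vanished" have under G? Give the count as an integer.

5

Two of the 5 distinct bracketings:
[S [NP [NP [Pron they]] [PP [P on] [NP [NP [Pron they]] [PP [P on] [NP [NP [Pron they]] [PP [P on] [NP [Det that] [N balcony]]]]]]]] [VP [V vanished]]]
[S [NP [NP [Pron they]] [PP [P on] [NP [NP [NP [Pron they]] [PP [P on] [NP [Pron they]]]] [PP [P on] [NP [Det that] [N balcony]]]]]] [VP [V vanished]]]
The trees differ in how a recursive rule is bracketed over the same span.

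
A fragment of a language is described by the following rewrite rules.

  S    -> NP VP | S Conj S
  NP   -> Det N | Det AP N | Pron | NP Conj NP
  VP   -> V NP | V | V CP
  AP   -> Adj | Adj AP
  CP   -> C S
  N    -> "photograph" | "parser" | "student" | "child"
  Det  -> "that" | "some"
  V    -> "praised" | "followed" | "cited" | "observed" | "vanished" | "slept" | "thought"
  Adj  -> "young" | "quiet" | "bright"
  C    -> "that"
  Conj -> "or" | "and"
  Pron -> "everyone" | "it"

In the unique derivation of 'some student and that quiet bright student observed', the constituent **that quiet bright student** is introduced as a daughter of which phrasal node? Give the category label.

NP

S
  NP
    NP
      Det: some
      N: student
    Conj: and
    NP
      Det: that
      AP
        Adj: quiet
        AP
          Adj: bright
      N: student
  VP
    V: observed
The span 'that quiet bright student' is the NP node built by NP → Det AP N.
Its mother is the NP built by NP → NP Conj NP.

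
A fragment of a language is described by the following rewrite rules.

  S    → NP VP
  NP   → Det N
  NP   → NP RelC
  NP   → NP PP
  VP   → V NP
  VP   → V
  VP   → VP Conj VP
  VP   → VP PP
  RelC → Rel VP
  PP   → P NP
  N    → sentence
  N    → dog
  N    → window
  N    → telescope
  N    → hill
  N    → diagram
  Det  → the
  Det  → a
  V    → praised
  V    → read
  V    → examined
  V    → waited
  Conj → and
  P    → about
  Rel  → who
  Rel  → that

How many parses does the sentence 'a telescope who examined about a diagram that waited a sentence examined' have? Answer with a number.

4

Two of the 4 distinct bracketings:
[S [NP [NP [Det a] [N telescope]] [RelC [Rel who] [VP [VP [V examined]] [PP [P about] [NP [NP [Det a] [N diagram]] [RelC [Rel that] [VP [V waited] [NP [Det a] [N sentence]]]]]]]]] [VP [V examined]]]
[S [NP [NP [NP [Det a] [N telescope]] [RelC [Rel who] [VP [VP [V examined]] [PP [P about] [NP [Det a] [N diagram]]]]]] [RelC [Rel that] [VP [V waited] [NP [Det a] [N sentence]]]]] [VP [V examined]]]
The trees differ in how a recursive rule is bracketed over the same span.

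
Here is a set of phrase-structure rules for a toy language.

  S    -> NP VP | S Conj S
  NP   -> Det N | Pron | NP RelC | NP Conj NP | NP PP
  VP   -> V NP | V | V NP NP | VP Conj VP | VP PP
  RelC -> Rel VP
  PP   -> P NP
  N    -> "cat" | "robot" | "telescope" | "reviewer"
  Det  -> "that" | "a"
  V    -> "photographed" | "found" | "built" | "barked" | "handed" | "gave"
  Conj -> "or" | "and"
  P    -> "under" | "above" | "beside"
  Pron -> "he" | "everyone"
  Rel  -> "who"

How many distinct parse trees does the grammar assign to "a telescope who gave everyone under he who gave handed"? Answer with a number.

7

Two of the 7 distinct bracketings:
[S [NP [NP [Det a] [N telescope]] [RelC [Rel who] [VP [V gave] [NP [NP [NP [Pron everyone]] [PP [P under] [NP [Pron he]]]] [RelC [Rel who] [VP [V gave]]]]]]] [VP [V handed]]]
[S [NP [NP [Det a] [N telescope]] [RelC [Rel who] [VP [V gave] [NP [NP [Pron everyone]] [PP [P under] [NP [NP [Pron he]] [RelC [Rel who] [VP [V gave]]]]]]]]] [VP [V handed]]]
The trees differ in how a recursive rule is bracketed over the same span.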